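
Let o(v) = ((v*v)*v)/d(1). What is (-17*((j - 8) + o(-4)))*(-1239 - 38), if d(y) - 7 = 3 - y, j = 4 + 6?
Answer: -998614/9 ≈ -1.1096e+5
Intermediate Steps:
j = 10
d(y) = 10 - y (d(y) = 7 + (3 - y) = 10 - y)
o(v) = v³/9 (o(v) = ((v*v)*v)/(10 - 1*1) = (v²*v)/(10 - 1) = v³/9)
(-17*((j - 8) + o(-4)))*(-1239 - 38) = (-17*((10 - 8) + (⅑)*(-4)³))*(-1239 - 38) = -17*(2 + (⅑)*(-64))*(-1277) = -17*(2 - 64/9)*(-1277) = -17*(-46/9)*(-1277) = (782/9)*(-1277) = -998614/9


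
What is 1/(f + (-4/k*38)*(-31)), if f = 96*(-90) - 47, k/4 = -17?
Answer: -17/148857 ≈ -0.00011420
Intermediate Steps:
k = -68 (k = 4*(-17) = -68)
f = -8687 (f = -8640 - 47 = -8687)
1/(f + (-4/k*38)*(-31)) = 1/(-8687 + (-4/(-68)*38)*(-31)) = 1/(-8687 + (-4*(-1/68)*38)*(-31)) = 1/(-8687 + ((1/17)*38)*(-31)) = 1/(-8687 + (38/17)*(-31)) = 1/(-8687 - 1178/17) = 1/(-148857/17) = -17/148857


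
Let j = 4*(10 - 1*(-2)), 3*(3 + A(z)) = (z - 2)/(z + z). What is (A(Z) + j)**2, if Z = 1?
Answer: 72361/36 ≈ 2010.0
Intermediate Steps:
A(z) = -3 + (-2 + z)/(6*z) (A(z) = -3 + ((z - 2)/(z + z))/3 = -3 + ((-2 + z)/((2*z)))/3 = -3 + ((-2 + z)*(1/(2*z)))/3 = -3 + ((-2 + z)/(2*z))/3 = -3 + (-2 + z)/(6*z))
j = 48 (j = 4*(10 + 2) = 4*12 = 48)
(A(Z) + j)**2 = ((1/6)*(-2 - 17*1)/1 + 48)**2 = ((1/6)*1*(-2 - 17) + 48)**2 = ((1/6)*1*(-19) + 48)**2 = (-19/6 + 48)**2 = (269/6)**2 = 72361/36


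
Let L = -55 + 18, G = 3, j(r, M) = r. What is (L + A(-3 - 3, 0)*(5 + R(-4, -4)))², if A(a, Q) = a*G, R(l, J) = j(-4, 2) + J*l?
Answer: 117649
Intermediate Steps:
R(l, J) = -4 + J*l
A(a, Q) = 3*a (A(a, Q) = a*3 = 3*a)
L = -37
(L + A(-3 - 3, 0)*(5 + R(-4, -4)))² = (-37 + (3*(-3 - 3))*(5 + (-4 - 4*(-4))))² = (-37 + (3*(-6))*(5 + (-4 + 16)))² = (-37 - 18*(5 + 12))² = (-37 - 18*17)² = (-37 - 306)² = (-343)² = 117649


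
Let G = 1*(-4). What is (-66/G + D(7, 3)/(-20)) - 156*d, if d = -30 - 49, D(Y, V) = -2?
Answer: 61703/5 ≈ 12341.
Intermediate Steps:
G = -4
d = -79
(-66/G + D(7, 3)/(-20)) - 156*d = (-66/(-4) - 2/(-20)) - 156*(-79) = (-66*(-¼) - 2*(-1/20)) + 12324 = (33/2 + ⅒) + 12324 = 83/5 + 12324 = 61703/5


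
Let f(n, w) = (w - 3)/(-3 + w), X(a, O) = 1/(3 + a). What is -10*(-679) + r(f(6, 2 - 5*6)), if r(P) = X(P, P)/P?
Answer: 27161/4 ≈ 6790.3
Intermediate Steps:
f(n, w) = 1 (f(n, w) = (-3 + w)/(-3 + w) = 1)
r(P) = 1/(P*(3 + P)) (r(P) = 1/((3 + P)*P) = 1/(P*(3 + P)))
-10*(-679) + r(f(6, 2 - 5*6)) = -10*(-679) + 1/(1*(3 + 1)) = 6790 + 1/4 = 6790 + 1*(¼) = 6790 + ¼ = 27161/4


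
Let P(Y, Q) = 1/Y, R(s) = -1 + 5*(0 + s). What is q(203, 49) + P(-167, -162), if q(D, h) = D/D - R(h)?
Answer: -40582/167 ≈ -243.01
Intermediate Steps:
R(s) = -1 + 5*s
q(D, h) = 2 - 5*h (q(D, h) = D/D - (-1 + 5*h) = 1 + (1 - 5*h) = 2 - 5*h)
q(203, 49) + P(-167, -162) = (2 - 5*49) + 1/(-167) = (2 - 245) - 1/167 = -243 - 1/167 = -40582/167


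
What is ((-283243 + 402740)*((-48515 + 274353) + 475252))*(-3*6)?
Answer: -1508006731140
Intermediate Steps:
((-283243 + 402740)*((-48515 + 274353) + 475252))*(-3*6) = (119497*(225838 + 475252))*(-18) = (119497*701090)*(-18) = 83778151730*(-18) = -1508006731140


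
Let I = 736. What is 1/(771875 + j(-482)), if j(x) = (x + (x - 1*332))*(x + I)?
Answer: 1/442691 ≈ 2.2589e-6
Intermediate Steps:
j(x) = (-332 + 2*x)*(736 + x) (j(x) = (x + (x - 1*332))*(x + 736) = (x + (x - 332))*(736 + x) = (x + (-332 + x))*(736 + x) = (-332 + 2*x)*(736 + x))
1/(771875 + j(-482)) = 1/(771875 + (-244352 + 2*(-482)**2 + 1140*(-482))) = 1/(771875 + (-244352 + 2*232324 - 549480)) = 1/(771875 + (-244352 + 464648 - 549480)) = 1/(771875 - 329184) = 1/442691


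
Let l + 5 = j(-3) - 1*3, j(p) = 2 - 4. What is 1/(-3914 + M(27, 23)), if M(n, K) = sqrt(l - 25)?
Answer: -3914/15319431 - I*sqrt(35)/15319431 ≈ -0.00025549 - 3.8618e-7*I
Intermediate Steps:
j(p) = -2
l = -10 (l = -5 + (-2 - 1*3) = -5 + (-2 - 3) = -5 - 5 = -10)
M(n, K) = I*sqrt(35) (M(n, K) = sqrt(-10 - 25) = sqrt(-35) = I*sqrt(35))
1/(-3914 + M(27, 23)) = 1/(-3914 + I*sqrt(35))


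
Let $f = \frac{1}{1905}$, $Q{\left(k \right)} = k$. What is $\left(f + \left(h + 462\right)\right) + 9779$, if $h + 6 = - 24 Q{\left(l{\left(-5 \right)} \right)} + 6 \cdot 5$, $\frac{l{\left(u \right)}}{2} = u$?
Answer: $\frac{20012026}{1905} \approx 10505.0$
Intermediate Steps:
$l{\left(u \right)} = 2 u$
$h = 264$ ($h = -6 - \left(-30 + 24 \cdot 2 \left(-5\right)\right) = -6 + \left(\left(-24\right) \left(-10\right) + 30\right) = -6 + \left(240 + 30\right) = -6 + 270 = 264$)
$f = \frac{1}{1905} \approx 0.00052493$
$\left(f + \left(h + 462\right)\right) + 9779 = \left(\frac{1}{1905} + \left(264 + 462\right)\right) + 9779 = \left(\frac{1}{1905} + 726\right) + 9779 = \frac{1383031}{1905} + 9779 = \frac{20012026}{1905}$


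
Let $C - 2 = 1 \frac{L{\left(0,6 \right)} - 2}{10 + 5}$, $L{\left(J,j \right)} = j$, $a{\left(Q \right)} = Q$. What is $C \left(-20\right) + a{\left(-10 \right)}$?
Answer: $- \frac{166}{3} \approx -55.333$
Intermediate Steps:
$C = \frac{34}{15}$ ($C = 2 + 1 \frac{6 - 2}{10 + 5} = 2 + 1 \frac{6 + \left(-5 + 3\right)}{15} = 2 + 1 \left(6 - 2\right) \frac{1}{15} = 2 + 1 \cdot 4 \cdot \frac{1}{15} = 2 + 1 \cdot \frac{4}{15} = 2 + \frac{4}{15} = \frac{34}{15} \approx 2.2667$)
$C \left(-20\right) + a{\left(-10 \right)} = \frac{34}{15} \left(-20\right) - 10 = - \frac{136}{3} - 10 = - \frac{166}{3}$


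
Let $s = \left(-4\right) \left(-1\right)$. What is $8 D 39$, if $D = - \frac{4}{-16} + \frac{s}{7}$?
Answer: $\frac{1794}{7} \approx 256.29$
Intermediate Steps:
$s = 4$
$D = \frac{23}{28}$ ($D = - \frac{4}{-16} + \frac{4}{7} = \left(-4\right) \left(- \frac{1}{16}\right) + 4 \cdot \frac{1}{7} = \frac{1}{4} + \frac{4}{7} = \frac{23}{28} \approx 0.82143$)
$8 D 39 = 8 \cdot \frac{23}{28} \cdot 39 = \frac{46}{7} \cdot 39 = \frac{1794}{7}$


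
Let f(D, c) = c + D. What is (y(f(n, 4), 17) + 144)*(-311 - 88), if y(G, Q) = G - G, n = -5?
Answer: -57456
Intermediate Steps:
f(D, c) = D + c
y(G, Q) = 0
(y(f(n, 4), 17) + 144)*(-311 - 88) = (0 + 144)*(-311 - 88) = 144*(-399) = -57456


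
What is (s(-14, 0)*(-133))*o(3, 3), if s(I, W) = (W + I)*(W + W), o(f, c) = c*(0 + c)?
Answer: 0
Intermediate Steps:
o(f, c) = c**2 (o(f, c) = c*c = c**2)
s(I, W) = 2*W*(I + W) (s(I, W) = (I + W)*(2*W) = 2*W*(I + W))
(s(-14, 0)*(-133))*o(3, 3) = ((2*0*(-14 + 0))*(-133))*3**2 = ((2*0*(-14))*(-133))*9 = (0*(-133))*9 = 0*9 = 0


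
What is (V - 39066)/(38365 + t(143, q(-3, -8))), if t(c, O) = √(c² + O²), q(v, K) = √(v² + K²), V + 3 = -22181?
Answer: -2349856250/1471852703 + 61250*√20522/1471852703 ≈ -1.5906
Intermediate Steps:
V = -22184 (V = -3 - 22181 = -22184)
q(v, K) = √(K² + v²)
t(c, O) = √(O² + c²)
(V - 39066)/(38365 + t(143, q(-3, -8))) = (-22184 - 39066)/(38365 + √((√((-8)² + (-3)²))² + 143²)) = -61250/(38365 + √((√(64 + 9))² + 20449)) = -61250/(38365 + √((√73)² + 20449)) = -61250/(38365 + √(73 + 20449)) = -61250/(38365 + √20522)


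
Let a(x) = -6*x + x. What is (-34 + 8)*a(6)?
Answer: 780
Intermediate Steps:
a(x) = -5*x
(-34 + 8)*a(6) = (-34 + 8)*(-5*6) = -26*(-30) = 780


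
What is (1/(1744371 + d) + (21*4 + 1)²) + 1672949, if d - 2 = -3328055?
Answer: 2660861320667/1583682 ≈ 1.6802e+6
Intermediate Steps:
d = -3328053 (d = 2 - 3328055 = -3328053)
(1/(1744371 + d) + (21*4 + 1)²) + 1672949 = (1/(1744371 - 3328053) + (21*4 + 1)²) + 1672949 = (1/(-1583682) + (84 + 1)²) + 1672949 = (-1/1583682 + 85²) + 1672949 = (-1/1583682 + 7225) + 1672949 = 11442102449/1583682 + 1672949 = 2660861320667/1583682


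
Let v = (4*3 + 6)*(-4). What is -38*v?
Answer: 2736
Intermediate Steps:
v = -72 (v = (12 + 6)*(-4) = 18*(-4) = -72)
-38*v = -38*(-72) = 2736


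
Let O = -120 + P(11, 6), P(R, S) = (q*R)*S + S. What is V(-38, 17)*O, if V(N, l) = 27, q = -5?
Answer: -11988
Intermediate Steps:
P(R, S) = S - 5*R*S (P(R, S) = (-5*R)*S + S = -5*R*S + S = S - 5*R*S)
O = -444 (O = -120 + 6*(1 - 5*11) = -120 + 6*(1 - 55) = -120 + 6*(-54) = -120 - 324 = -444)
V(-38, 17)*O = 27*(-444) = -11988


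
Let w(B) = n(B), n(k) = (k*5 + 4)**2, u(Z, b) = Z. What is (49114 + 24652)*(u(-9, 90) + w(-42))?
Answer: 3129670082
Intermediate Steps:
n(k) = (4 + 5*k)**2 (n(k) = (5*k + 4)**2 = (4 + 5*k)**2)
w(B) = (4 + 5*B)**2
(49114 + 24652)*(u(-9, 90) + w(-42)) = (49114 + 24652)*(-9 + (4 + 5*(-42))**2) = 73766*(-9 + (4 - 210)**2) = 73766*(-9 + (-206)**2) = 73766*(-9 + 42436) = 73766*42427 = 3129670082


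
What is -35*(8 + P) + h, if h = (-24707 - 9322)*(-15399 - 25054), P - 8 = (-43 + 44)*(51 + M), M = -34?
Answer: 1376573982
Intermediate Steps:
P = 25 (P = 8 + (-43 + 44)*(51 - 34) = 8 + 1*17 = 8 + 17 = 25)
h = 1376575137 (h = -34029*(-40453) = 1376575137)
-35*(8 + P) + h = -35*(8 + 25) + 1376575137 = -35*33 + 1376575137 = -1155 + 1376575137 = 1376573982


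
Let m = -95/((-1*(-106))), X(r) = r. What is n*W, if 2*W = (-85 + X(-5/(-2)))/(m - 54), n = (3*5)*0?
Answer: 0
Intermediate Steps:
m = -95/106 ≈ -0.89623
n = 0 (n = 15*0 = 0)
W = 795/1058 (W = ((-85 - 5/(-2))/(-95/106 - 54))/2 = ((-85 - 5*(-½))/(-5819/106))/2 = ((-85 + 5/2)*(-106/5819))/2 = (-165/2*(-106/5819))/2 = (½)*(795/529) = 795/1058 ≈ 0.75142)
n*W = 0*(795/1058) = 0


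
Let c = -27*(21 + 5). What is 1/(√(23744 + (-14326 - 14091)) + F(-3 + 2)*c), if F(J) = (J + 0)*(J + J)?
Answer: -1404/1975889 - I*√4673/1975889 ≈ -0.00071057 - 3.4597e-5*I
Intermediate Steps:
F(J) = 2*J² (F(J) = J*(2*J) = 2*J²)
c = -702 (c = -27*26 = -702)
1/(√(23744 + (-14326 - 14091)) + F(-3 + 2)*c) = 1/(√(23744 + (-14326 - 14091)) + (2*(-3 + 2)²)*(-702)) = 1/(√(23744 - 28417) + (2*(-1)²)*(-702)) = 1/(√(-4673) + (2*1)*(-702)) = 1/(I*√4673 + 2*(-702)) = 1/(I*√4673 - 1404) = 1/(-1404 + I*√4673)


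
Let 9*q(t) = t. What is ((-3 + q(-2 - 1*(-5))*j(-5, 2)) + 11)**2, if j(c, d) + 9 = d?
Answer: 289/9 ≈ 32.111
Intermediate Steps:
j(c, d) = -9 + d
q(t) = t/9
((-3 + q(-2 - 1*(-5))*j(-5, 2)) + 11)**2 = ((-3 + ((-2 - 1*(-5))/9)*(-9 + 2)) + 11)**2 = ((-3 + ((-2 + 5)/9)*(-7)) + 11)**2 = ((-3 + ((1/9)*3)*(-7)) + 11)**2 = ((-3 + (1/3)*(-7)) + 11)**2 = ((-3 - 7/3) + 11)**2 = (-16/3 + 11)**2 = (17/3)**2 = 289/9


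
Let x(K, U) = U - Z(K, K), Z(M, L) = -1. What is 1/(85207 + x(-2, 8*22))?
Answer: 1/85384 ≈ 1.1712e-5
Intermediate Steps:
x(K, U) = 1 + U (x(K, U) = U - 1*(-1) = U + 1 = 1 + U)
1/(85207 + x(-2, 8*22)) = 1/(85207 + (1 + 8*22)) = 1/(85207 + (1 + 176)) = 1/(85207 + 177) = 1/85384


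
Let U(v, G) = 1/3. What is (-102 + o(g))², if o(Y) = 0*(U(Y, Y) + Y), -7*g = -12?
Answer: 10404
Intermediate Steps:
g = 12/7 (g = -⅐*(-12) = 12/7 ≈ 1.7143)
U(v, G) = ⅓
o(Y) = 0 (o(Y) = 0*(⅓ + Y) = 0)
(-102 + o(g))² = (-102 + 0)² = (-102)² = 10404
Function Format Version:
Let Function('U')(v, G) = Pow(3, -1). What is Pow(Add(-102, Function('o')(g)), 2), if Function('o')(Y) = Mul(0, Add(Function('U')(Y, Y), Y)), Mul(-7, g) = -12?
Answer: 10404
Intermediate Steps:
g = Rational(12, 7) (g = Mul(Rational(-1, 7), -12) = Rational(12, 7) ≈ 1.7143)
Function('U')(v, G) = Rational(1, 3)
Function('o')(Y) = 0 (Function('o')(Y) = Mul(0, Add(Rational(1, 3), Y)) = 0)
Pow(Add(-102, Function('o')(g)), 2) = Pow(Add(-102, 0), 2) = Pow(-102, 2) = 10404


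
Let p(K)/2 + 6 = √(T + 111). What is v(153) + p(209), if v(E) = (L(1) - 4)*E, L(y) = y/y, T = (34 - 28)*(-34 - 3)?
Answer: -471 + 2*I*√111 ≈ -471.0 + 21.071*I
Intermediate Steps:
T = -222 (T = 6*(-37) = -222)
L(y) = 1
p(K) = -12 + 2*I*√111 (p(K) = -12 + 2*√(-222 + 111) = -12 + 2*√(-111) = -12 + 2*(I*√111) = -12 + 2*I*√111)
v(E) = -3*E (v(E) = (1 - 4)*E = -3*E)
v(153) + p(209) = -3*153 + (-12 + 2*I*√111) = -459 + (-12 + 2*I*√111) = -471 + 2*I*√111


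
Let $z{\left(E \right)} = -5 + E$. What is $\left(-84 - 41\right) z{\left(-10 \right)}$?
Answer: $1875$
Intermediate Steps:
$\left(-84 - 41\right) z{\left(-10 \right)} = \left(-84 - 41\right) \left(-5 - 10\right) = \left(-125\right) \left(-15\right) = 1875$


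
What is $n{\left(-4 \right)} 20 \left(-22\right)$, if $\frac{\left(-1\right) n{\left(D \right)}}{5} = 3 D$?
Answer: $-26400$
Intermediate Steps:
$n{\left(D \right)} = - 15 D$ ($n{\left(D \right)} = - 5 \cdot 3 D = - 15 D$)
$n{\left(-4 \right)} 20 \left(-22\right) = \left(-15\right) \left(-4\right) 20 \left(-22\right) = 60 \cdot 20 \left(-22\right) = 1200 \left(-22\right) = -26400$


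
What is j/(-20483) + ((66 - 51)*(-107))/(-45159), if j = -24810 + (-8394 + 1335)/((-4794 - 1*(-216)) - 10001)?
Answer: 5604401541838/4495151802821 ≈ 1.2468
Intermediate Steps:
j = -361697931/14579 (j = -24810 - 7059/((-4794 + 216) - 10001) = -24810 - 7059/(-4578 - 10001) = -24810 - 7059/(-14579) = -24810 - 7059*(-1/14579) = -24810 + 7059/14579 = -361697931/14579 ≈ -24810.)
j/(-20483) + ((66 - 51)*(-107))/(-45159) = -361697931/14579/(-20483) + ((66 - 51)*(-107))/(-45159) = -361697931/14579*(-1/20483) + (15*(-107))*(-1/45159) = 361697931/298621657 - 1605*(-1/45159) = 361697931/298621657 + 535/15053 = 5604401541838/4495151802821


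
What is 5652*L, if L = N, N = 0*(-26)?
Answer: 0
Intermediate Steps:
N = 0
L = 0
5652*L = 5652*0 = 0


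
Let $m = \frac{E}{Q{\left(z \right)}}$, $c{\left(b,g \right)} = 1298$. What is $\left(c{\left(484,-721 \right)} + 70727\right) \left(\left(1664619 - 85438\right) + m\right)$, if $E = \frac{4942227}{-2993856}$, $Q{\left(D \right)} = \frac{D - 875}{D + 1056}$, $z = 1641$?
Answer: $\frac{2804725140058714225}{24659072} \approx 1.1374 \cdot 10^{11}$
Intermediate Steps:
$Q{\left(D \right)} = \frac{-875 + D}{1056 + D}$
$E = - \frac{1647409}{997952}$ ($E = 4942227 \left(- \frac{1}{2993856}\right) = - \frac{1647409}{997952} \approx -1.6508$)
$m = - \frac{143324583}{24659072}$ ($m = - \frac{1647409}{997952 \frac{-875 + 1641}{1056 + 1641}} = - \frac{1647409}{997952 \cdot \frac{1}{2697} \cdot 766} = - \frac{1647409}{997952 \cdot \frac{766}{2697}} = \left(- \frac{1647409}{997952}\right) \frac{2697}{766} = - \frac{143324583}{24659072} \approx -5.8122$)
$\left(c{\left(484,-721 \right)} + 70727\right) \left(\left(1664619 - 85438\right) + m\right) = \left(1298 + 70727\right) \left(\left(1664619 - 85438\right) - \frac{143324583}{24659072}\right) = 72025 \left(\left(1664619 - 85438\right) - \frac{143324583}{24659072}\right) = 72025 \left(1579181 - \frac{143324583}{24659072}\right) = 72025 \cdot \frac{38940994655449}{24659072} = \frac{2804725140058714225}{24659072}$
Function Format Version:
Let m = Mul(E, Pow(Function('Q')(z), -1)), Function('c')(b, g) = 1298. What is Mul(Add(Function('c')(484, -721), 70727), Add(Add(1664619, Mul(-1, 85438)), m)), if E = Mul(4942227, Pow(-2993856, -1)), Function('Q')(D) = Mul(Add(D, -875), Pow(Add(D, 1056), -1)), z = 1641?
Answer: Rational(2804725140058714225, 24659072) ≈ 1.1374e+11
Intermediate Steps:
Function('Q')(D) = Mul(Pow(Add(1056, D), -1), Add(-875, D)) (Function('Q')(D) = Mul(Add(-875, D), Pow(Add(1056, D), -1)) = Mul(Pow(Add(1056, D), -1), Add(-875, D)))
E = Rational(-1647409, 997952) (E = Mul(4942227, Rational(-1, 2993856)) = Rational(-1647409, 997952) ≈ -1.6508)
m = Rational(-143324583, 24659072) (m = Mul(Rational(-1647409, 997952), Pow(Mul(Pow(Add(1056, 1641), -1), Add(-875, 1641)), -1)) = Mul(Rational(-1647409, 997952), Pow(Mul(Pow(2697, -1), 766), -1)) = Mul(Rational(-1647409, 997952), Pow(Mul(Rational(1, 2697), 766), -1)) = Mul(Rational(-1647409, 997952), Pow(Rational(766, 2697), -1)) = Mul(Rational(-1647409, 997952), Rational(2697, 766)) = Rational(-143324583, 24659072) ≈ -5.8122)
Mul(Add(Function('c')(484, -721), 70727), Add(Add(1664619, Mul(-1, 85438)), m)) = Mul(Add(1298, 70727), Add(Add(1664619, Mul(-1, 85438)), Rational(-143324583, 24659072))) = Mul(72025, Add(Add(1664619, -85438), Rational(-143324583, 24659072))) = Mul(72025, Add(1579181, Rational(-143324583, 24659072))) = Mul(72025, Rational(38940994655449, 24659072)) = Rational(2804725140058714225, 24659072)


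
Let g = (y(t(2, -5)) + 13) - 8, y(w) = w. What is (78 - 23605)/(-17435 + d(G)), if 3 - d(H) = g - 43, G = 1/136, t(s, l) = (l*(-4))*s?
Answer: 23527/17434 ≈ 1.3495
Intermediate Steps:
t(s, l) = -4*l*s (t(s, l) = (-4*l)*s = -4*l*s)
G = 1/136 ≈ 0.0073529
g = 45 (g = (-4*(-5)*2 + 13) - 8 = (40 + 13) - 8 = 53 - 8 = 45)
d(H) = 1 (d(H) = 3 - (45 - 43) = 3 - 1*2 = 3 - 2 = 1)
(78 - 23605)/(-17435 + d(G)) = (78 - 23605)/(-17435 + 1) = -23527/(-17434) = -23527*(-1/17434) = 23527/17434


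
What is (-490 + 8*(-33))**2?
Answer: 568516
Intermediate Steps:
(-490 + 8*(-33))**2 = (-490 - 264)**2 = (-754)**2 = 568516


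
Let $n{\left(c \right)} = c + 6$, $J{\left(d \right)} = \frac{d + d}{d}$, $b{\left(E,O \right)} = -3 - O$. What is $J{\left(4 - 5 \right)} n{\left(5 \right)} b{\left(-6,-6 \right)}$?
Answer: $66$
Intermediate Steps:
$J{\left(d \right)} = 2$ ($J{\left(d \right)} = \frac{2 d}{d} = 2$)
$n{\left(c \right)} = 6 + c$
$J{\left(4 - 5 \right)} n{\left(5 \right)} b{\left(-6,-6 \right)} = 2 \left(6 + 5\right) \left(-3 - -6\right) = 2 \cdot 11 \left(-3 + 6\right) = 22 \cdot 3 = 66$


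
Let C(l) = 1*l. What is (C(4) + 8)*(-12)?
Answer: -144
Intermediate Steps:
C(l) = l
(C(4) + 8)*(-12) = (4 + 8)*(-12) = 12*(-12) = -144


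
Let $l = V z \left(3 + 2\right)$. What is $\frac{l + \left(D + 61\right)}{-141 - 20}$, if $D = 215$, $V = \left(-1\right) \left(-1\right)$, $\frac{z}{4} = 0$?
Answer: $- \frac{12}{7} \approx -1.7143$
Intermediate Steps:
$z = 0$ ($z = 4 \cdot 0 = 0$)
$V = 1$
$l = 0$ ($l = 1 \cdot 0 \left(3 + 2\right) = 1 \cdot 0 \cdot 5 = 1 \cdot 0 = 0$)
$\frac{l + \left(D + 61\right)}{-141 - 20} = \frac{0 + \left(215 + 61\right)}{-141 - 20} = \frac{0 + 276}{-161} = 276 \left(- \frac{1}{161}\right) = - \frac{12}{7}$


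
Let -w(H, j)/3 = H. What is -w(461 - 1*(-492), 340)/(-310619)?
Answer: -2859/310619 ≈ -0.0092042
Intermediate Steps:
w(H, j) = -3*H
-w(461 - 1*(-492), 340)/(-310619) = -(-3*(461 - 1*(-492)))/(-310619) = -(-3*(461 + 492))*(-1)/310619 = -(-3*953)*(-1)/310619 = -(-2859)*(-1)/310619 = -1*2859/310619 = -2859/310619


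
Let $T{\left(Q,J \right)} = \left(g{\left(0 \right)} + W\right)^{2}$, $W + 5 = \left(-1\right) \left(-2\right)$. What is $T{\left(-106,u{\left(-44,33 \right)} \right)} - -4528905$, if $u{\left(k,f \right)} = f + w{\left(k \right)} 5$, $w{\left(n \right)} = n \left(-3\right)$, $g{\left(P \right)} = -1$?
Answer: $4528921$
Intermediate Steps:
$w{\left(n \right)} = - 3 n$
$u{\left(k,f \right)} = f - 15 k$ ($u{\left(k,f \right)} = f + - 3 k 5 = f - 15 k$)
$W = -3$ ($W = -5 - -2 = -5 + 2 = -3$)
$T{\left(Q,J \right)} = 16$ ($T{\left(Q,J \right)} = \left(-1 - 3\right)^{2} = \left(-4\right)^{2} = 16$)
$T{\left(-106,u{\left(-44,33 \right)} \right)} - -4528905 = 16 - -4528905 = 16 + 4528905 = 4528921$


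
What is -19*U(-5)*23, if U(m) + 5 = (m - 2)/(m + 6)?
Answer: 5244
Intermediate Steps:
U(m) = -5 + (-2 + m)/(6 + m) (U(m) = -5 + (m - 2)/(m + 6) = -5 + (-2 + m)/(6 + m))
-19*U(-5)*23 = -76*(-8 - 1*(-5))/(6 - 5)*23 = -76*(-8 + 5)/1*23 = -76*(-3)*23 = -19*(-12)*23 = 228*23 = 5244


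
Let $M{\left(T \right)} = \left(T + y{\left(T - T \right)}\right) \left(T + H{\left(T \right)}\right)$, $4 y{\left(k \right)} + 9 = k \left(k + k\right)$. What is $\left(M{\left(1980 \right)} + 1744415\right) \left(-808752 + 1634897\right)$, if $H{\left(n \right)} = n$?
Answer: $7911416494225$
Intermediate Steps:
$y{\left(k \right)} = - \frac{9}{4} + \frac{k^{2}}{2}$ ($y{\left(k \right)} = - \frac{9}{4} + \frac{k \left(k + k\right)}{4} = - \frac{9}{4} + \frac{k 2 k}{4} = - \frac{9}{4} + \frac{2 k^{2}}{4} = - \frac{9}{4} + \frac{k^{2}}{2}$)
$M{\left(T \right)} = 2 T \left(- \frac{9}{4} + T\right)$ ($M{\left(T \right)} = \left(T + \left(- \frac{9}{4} + \frac{\left(T - T\right)^{2}}{2}\right)\right) \left(T + T\right) = \left(T - \left(\frac{9}{4} - \frac{0^{2}}{2}\right)\right) 2 T = \left(T + \left(- \frac{9}{4} + \frac{1}{2} \cdot 0\right)\right) 2 T = \left(T + \left(- \frac{9}{4} + 0\right)\right) 2 T = \left(T - \frac{9}{4}\right) 2 T = \left(- \frac{9}{4} + T\right) 2 T = 2 T \left(- \frac{9}{4} + T\right)$)
$\left(M{\left(1980 \right)} + 1744415\right) \left(-808752 + 1634897\right) = \left(\frac{1}{2} \cdot 1980 \left(-9 + 4 \cdot 1980\right) + 1744415\right) \left(-808752 + 1634897\right) = \left(\frac{1}{2} \cdot 1980 \left(-9 + 7920\right) + 1744415\right) 826145 = \left(\frac{1}{2} \cdot 1980 \cdot 7911 + 1744415\right) 826145 = \left(7831890 + 1744415\right) 826145 = 9576305 \cdot 826145 = 7911416494225$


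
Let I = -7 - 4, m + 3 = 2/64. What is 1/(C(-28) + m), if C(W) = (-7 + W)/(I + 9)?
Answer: 32/465 ≈ 0.068817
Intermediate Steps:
m = -95/32 (m = -3 + 2/64 = -3 + 2*(1/64) = -3 + 1/32 = -95/32 ≈ -2.9688)
I = -11
C(W) = 7/2 - W/2 (C(W) = (-7 + W)/(-11 + 9) = (-7 + W)/(-2) = (-7 + W)*(-½) = 7/2 - W/2)
1/(C(-28) + m) = 1/((7/2 - ½*(-28)) - 95/32) = 1/((7/2 + 14) - 95/32) = 1/(35/2 - 95/32) = 1/(465/32) = 32/465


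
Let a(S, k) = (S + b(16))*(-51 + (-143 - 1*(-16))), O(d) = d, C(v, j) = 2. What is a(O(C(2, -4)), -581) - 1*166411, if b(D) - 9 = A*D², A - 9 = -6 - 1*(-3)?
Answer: -441777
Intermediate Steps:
A = 6 (A = 9 + (-6 - 1*(-3)) = 9 + (-6 + 3) = 9 - 3 = 6)
b(D) = 9 + 6*D²
a(S, k) = -275010 - 178*S (a(S, k) = (S + (9 + 6*16²))*(-51 + (-143 - 1*(-16))) = (S + (9 + 6*256))*(-51 + (-143 + 16)) = (S + (9 + 1536))*(-51 - 127) = (S + 1545)*(-178) = (1545 + S)*(-178) = -275010 - 178*S)
a(O(C(2, -4)), -581) - 1*166411 = (-275010 - 178*2) - 1*166411 = (-275010 - 356) - 166411 = -275366 - 166411 = -441777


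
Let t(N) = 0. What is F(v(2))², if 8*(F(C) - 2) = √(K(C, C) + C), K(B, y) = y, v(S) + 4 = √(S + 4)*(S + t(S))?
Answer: (8 + √(-2 + √6))²/16 ≈ 4.6985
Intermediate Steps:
v(S) = -4 + S*√(4 + S) (v(S) = -4 + √(S + 4)*(S + 0) = -4 + √(4 + S)*S = -4 + S*√(4 + S))
F(C) = 2 + √2*√C/8 (F(C) = 2 + √(C + C)/8 = 2 + √(2*C)/8 = 2 + (√2*√C)/8 = 2 + √2*√C/8)
F(v(2))² = (2 + √2*√(-4 + 2*√(4 + 2))/8)² = (2 + √2*√(-4 + 2*√6)/8)²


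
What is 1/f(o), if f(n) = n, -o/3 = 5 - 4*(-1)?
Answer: -1/27 ≈ -0.037037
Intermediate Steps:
o = -27 (o = -3*(5 - 4*(-1)) = -3*(5 + 4) = -3*9 = -27)
1/f(o) = 1/(-27) = -1/27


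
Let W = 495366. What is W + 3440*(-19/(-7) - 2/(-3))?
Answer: 10646926/21 ≈ 5.0700e+5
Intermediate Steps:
W + 3440*(-19/(-7) - 2/(-3)) = 495366 + 3440*(-19/(-7) - 2/(-3)) = 495366 + 3440*(-19*(-1/7) - 2*(-1/3)) = 495366 + 3440*(19/7 + 2/3) = 495366 + 3440*(71/21) = 495366 + 244240/21 = 10646926/21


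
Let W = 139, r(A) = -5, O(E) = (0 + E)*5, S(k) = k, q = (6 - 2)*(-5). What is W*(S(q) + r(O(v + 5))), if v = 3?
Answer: -3475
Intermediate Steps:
q = -20 (q = 4*(-5) = -20)
O(E) = 5*E (O(E) = E*5 = 5*E)
W*(S(q) + r(O(v + 5))) = 139*(-20 - 5) = 139*(-25) = -3475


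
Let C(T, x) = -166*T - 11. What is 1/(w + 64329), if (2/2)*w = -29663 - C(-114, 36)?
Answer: 1/15753 ≈ 6.3480e-5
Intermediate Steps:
C(T, x) = -11 - 166*T
w = -48576 (w = -29663 - (-11 - 166*(-114)) = -29663 - (-11 + 18924) = -29663 - 1*18913 = -29663 - 18913 = -48576)
1/(w + 64329) = 1/(-48576 + 64329) = 1/15753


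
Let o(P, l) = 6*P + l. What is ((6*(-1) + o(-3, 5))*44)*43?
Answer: -35948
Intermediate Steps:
o(P, l) = l + 6*P
((6*(-1) + o(-3, 5))*44)*43 = ((6*(-1) + (5 + 6*(-3)))*44)*43 = ((-6 + (5 - 18))*44)*43 = ((-6 - 13)*44)*43 = -19*44*43 = -836*43 = -35948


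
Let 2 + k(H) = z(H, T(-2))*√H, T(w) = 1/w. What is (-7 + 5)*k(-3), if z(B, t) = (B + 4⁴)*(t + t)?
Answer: 4 + 506*I*√3 ≈ 4.0 + 876.42*I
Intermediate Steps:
z(B, t) = 2*t*(256 + B) (z(B, t) = (B + 256)*(2*t) = (256 + B)*(2*t) = 2*t*(256 + B))
k(H) = -2 + √H*(-256 - H) (k(H) = -2 + (2*(256 + H)/(-2))*√H = -2 + (2*(-½)*(256 + H))*√H = -2 + (-256 - H)*√H = -2 + √H*(-256 - H))
(-7 + 5)*k(-3) = (-7 + 5)*(-2 - √(-3)*(256 - 3)) = -2*(-2 - 1*I*√3*253) = -2*(-2 - 253*I*√3) = 4 + 506*I*√3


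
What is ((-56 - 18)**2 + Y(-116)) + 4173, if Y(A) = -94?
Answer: 9555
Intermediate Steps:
((-56 - 18)**2 + Y(-116)) + 4173 = ((-56 - 18)**2 - 94) + 4173 = ((-74)**2 - 94) + 4173 = (5476 - 94) + 4173 = 5382 + 4173 = 9555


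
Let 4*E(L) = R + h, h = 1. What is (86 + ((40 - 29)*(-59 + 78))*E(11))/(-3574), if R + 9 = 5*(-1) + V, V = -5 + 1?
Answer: 3209/14296 ≈ 0.22447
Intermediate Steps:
V = -4
R = -18 (R = -9 + (5*(-1) - 4) = -9 + (-5 - 4) = -9 - 9 = -18)
E(L) = -17/4 (E(L) = (-18 + 1)/4 = (1/4)*(-17) = -17/4)
(86 + ((40 - 29)*(-59 + 78))*E(11))/(-3574) = (86 + ((40 - 29)*(-59 + 78))*(-17/4))/(-3574) = (86 + (11*19)*(-17/4))*(-1/3574) = (86 + 209*(-17/4))*(-1/3574) = (86 - 3553/4)*(-1/3574) = -3209/4*(-1/3574) = 3209/14296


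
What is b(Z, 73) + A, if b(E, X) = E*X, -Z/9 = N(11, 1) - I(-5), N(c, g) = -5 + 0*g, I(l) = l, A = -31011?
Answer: -31011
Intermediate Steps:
N(c, g) = -5 (N(c, g) = -5 + 0 = -5)
Z = 0 (Z = -9*(-5 - 1*(-5)) = -9*(-5 + 5) = -9*0 = 0)
b(Z, 73) + A = 0*73 - 31011 = 0 - 31011 = -31011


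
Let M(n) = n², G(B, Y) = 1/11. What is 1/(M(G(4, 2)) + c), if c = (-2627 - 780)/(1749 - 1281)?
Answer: -56628/411779 ≈ -0.13752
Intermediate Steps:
G(B, Y) = 1/11
c = -3407/468 ≈ -7.2799
1/(M(G(4, 2)) + c) = 1/((1/11)² - 3407/468) = 1/(1/121 - 3407/468) = 1/(-411779/56628) = -56628/411779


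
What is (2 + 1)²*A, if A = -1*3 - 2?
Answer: -45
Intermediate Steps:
A = -5 (A = -3 - 2 = -5)
(2 + 1)²*A = (2 + 1)²*(-5) = 3²*(-5) = 9*(-5) = -45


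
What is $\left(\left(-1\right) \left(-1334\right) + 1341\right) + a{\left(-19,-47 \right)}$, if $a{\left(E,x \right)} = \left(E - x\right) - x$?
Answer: $2750$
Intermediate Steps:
$a{\left(E,x \right)} = E - 2 x$
$\left(\left(-1\right) \left(-1334\right) + 1341\right) + a{\left(-19,-47 \right)} = \left(\left(-1\right) \left(-1334\right) + 1341\right) - -75 = \left(1334 + 1341\right) + \left(-19 + 94\right) = 2675 + 75 = 2750$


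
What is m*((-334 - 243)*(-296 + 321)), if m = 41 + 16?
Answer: -822225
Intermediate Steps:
m = 57
m*((-334 - 243)*(-296 + 321)) = 57*((-334 - 243)*(-296 + 321)) = 57*(-577*25) = 57*(-14425) = -822225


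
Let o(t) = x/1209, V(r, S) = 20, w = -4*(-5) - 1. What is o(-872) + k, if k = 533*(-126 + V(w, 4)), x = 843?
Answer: -22768413/403 ≈ -56497.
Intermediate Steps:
w = 19 (w = 20 - 1 = 19)
k = -56498 (k = 533*(-126 + 20) = 533*(-106) = -56498)
o(t) = 281/403 (o(t) = 843/1209 = 843*(1/1209) = 281/403)
o(-872) + k = 281/403 - 56498 = -22768413/403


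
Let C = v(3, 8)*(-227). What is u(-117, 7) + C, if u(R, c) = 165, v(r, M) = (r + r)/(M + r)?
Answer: 453/11 ≈ 41.182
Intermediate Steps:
v(r, M) = 2*r/(M + r) (v(r, M) = (2*r)/(M + r) = 2*r/(M + r))
C = -1362/11 (C = (2*3/(8 + 3))*(-227) = (2*3/11)*(-227) = (2*3*(1/11))*(-227) = (6/11)*(-227) = -1362/11 ≈ -123.82)
u(-117, 7) + C = 165 - 1362/11 = 453/11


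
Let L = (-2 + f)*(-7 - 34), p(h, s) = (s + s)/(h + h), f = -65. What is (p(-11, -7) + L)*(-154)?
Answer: -423136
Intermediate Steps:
p(h, s) = s/h (p(h, s) = (2*s)/((2*h)) = (2*s)*(1/(2*h)) = s/h)
L = 2747 (L = (-2 - 65)*(-7 - 34) = -67*(-41) = 2747)
(p(-11, -7) + L)*(-154) = (-7/(-11) + 2747)*(-154) = (-7*(-1/11) + 2747)*(-154) = (7/11 + 2747)*(-154) = (30224/11)*(-154) = -423136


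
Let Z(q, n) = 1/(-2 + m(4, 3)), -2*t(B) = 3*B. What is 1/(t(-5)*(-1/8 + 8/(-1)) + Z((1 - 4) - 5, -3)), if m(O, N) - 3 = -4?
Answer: -48/2941 ≈ -0.016321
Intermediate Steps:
t(B) = -3*B/2
m(O, N) = -1 (m(O, N) = 3 - 4 = -1)
Z(q, n) = -⅓ (Z(q, n) = 1/(-2 - 1) = 1/(-3) = -⅓)
1/(t(-5)*(-1/8 + 8/(-1)) + Z((1 - 4) - 5, -3)) = 1/((-3/2*(-5))*(-1/8 + 8/(-1)) - ⅓) = 1/(15*(-1*⅛ + 8*(-1))/2 - ⅓) = 1/(15*(-⅛ - 8)/2 - ⅓) = 1/((15/2)*(-65/8) - ⅓) = 1/(-975/16 - ⅓) = 1/(-2941/48) = -48/2941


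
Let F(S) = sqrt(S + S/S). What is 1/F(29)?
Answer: sqrt(30)/30 ≈ 0.18257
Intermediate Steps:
F(S) = sqrt(1 + S) (F(S) = sqrt(S + 1) = sqrt(1 + S))
1/F(29) = 1/(sqrt(1 + 29)) = 1/(sqrt(30)) = sqrt(30)/30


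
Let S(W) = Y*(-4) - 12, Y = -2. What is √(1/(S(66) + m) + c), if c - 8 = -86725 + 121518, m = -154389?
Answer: 2*√207389585767314/154393 ≈ 186.55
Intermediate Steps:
S(W) = -4 (S(W) = -2*(-4) - 12 = 8 - 12 = -4)
c = 34801 (c = 8 + (-86725 + 121518) = 8 + 34793 = 34801)
√(1/(S(66) + m) + c) = √(1/(-4 - 154389) + 34801) = √(1/(-154393) + 34801) = √(-1/154393 + 34801) = √(5373030792/154393) = 2*√207389585767314/154393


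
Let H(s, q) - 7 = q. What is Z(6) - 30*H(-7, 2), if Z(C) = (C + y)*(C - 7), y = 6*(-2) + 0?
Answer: -264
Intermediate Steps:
y = -12 (y = -12 + 0 = -12)
H(s, q) = 7 + q
Z(C) = (-12 + C)*(-7 + C) (Z(C) = (C - 12)*(C - 7) = (-12 + C)*(-7 + C))
Z(6) - 30*H(-7, 2) = (84 + 6**2 - 19*6) - 30*(7 + 2) = (84 + 36 - 114) - 30*9 = 6 - 270 = -264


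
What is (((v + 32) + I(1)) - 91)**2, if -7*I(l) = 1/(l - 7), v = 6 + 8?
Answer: 3568321/1764 ≈ 2022.9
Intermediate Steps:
v = 14
I(l) = -1/(7*(-7 + l)) (I(l) = -1/(7*(l - 7)) = -1/(7*(-7 + l)))
(((v + 32) + I(1)) - 91)**2 = (((14 + 32) - 1/(-49 + 7*1)) - 91)**2 = ((46 - 1/(-49 + 7)) - 91)**2 = ((46 - 1/(-42)) - 91)**2 = ((46 - 1*(-1/42)) - 91)**2 = ((46 + 1/42) - 91)**2 = (1933/42 - 91)**2 = (-1889/42)**2 = 3568321/1764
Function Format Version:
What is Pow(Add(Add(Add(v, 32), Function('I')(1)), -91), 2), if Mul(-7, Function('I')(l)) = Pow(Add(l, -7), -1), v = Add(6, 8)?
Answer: Rational(3568321, 1764) ≈ 2022.9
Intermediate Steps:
v = 14
Function('I')(l) = Mul(Rational(-1, 7), Pow(Add(-7, l), -1)) (Function('I')(l) = Mul(Rational(-1, 7), Pow(Add(l, -7), -1)) = Mul(Rational(-1, 7), Pow(Add(-7, l), -1)))
Pow(Add(Add(Add(v, 32), Function('I')(1)), -91), 2) = Pow(Add(Add(Add(14, 32), Mul(-1, Pow(Add(-49, Mul(7, 1)), -1))), -91), 2) = Pow(Add(Add(46, Mul(-1, Pow(Add(-49, 7), -1))), -91), 2) = Pow(Add(Add(46, Mul(-1, Pow(-42, -1))), -91), 2) = Pow(Add(Add(46, Mul(-1, Rational(-1, 42))), -91), 2) = Pow(Add(Add(46, Rational(1, 42)), -91), 2) = Pow(Add(Rational(1933, 42), -91), 2) = Pow(Rational(-1889, 42), 2) = Rational(3568321, 1764)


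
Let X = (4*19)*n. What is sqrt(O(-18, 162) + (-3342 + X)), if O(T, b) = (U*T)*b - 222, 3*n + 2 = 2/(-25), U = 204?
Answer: 2*I*sqrt(33664539)/15 ≈ 773.62*I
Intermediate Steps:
n = -52/75 (n = -2/3 + (2/(-25))/3 = -2/3 + (2*(-1/25))/3 = -2/3 + (1/3)*(-2/25) = -2/3 - 2/75 = -52/75 ≈ -0.69333)
O(T, b) = -222 + 204*T*b (O(T, b) = (204*T)*b - 222 = 204*T*b - 222 = -222 + 204*T*b)
X = -3952/75 (X = (4*19)*(-52/75) = 76*(-52/75) = -3952/75 ≈ -52.693)
sqrt(O(-18, 162) + (-3342 + X)) = sqrt((-222 + 204*(-18)*162) + (-3342 - 3952/75)) = sqrt((-222 - 594864) - 254602/75) = sqrt(-595086 - 254602/75) = sqrt(-44886052/75) = 2*I*sqrt(33664539)/15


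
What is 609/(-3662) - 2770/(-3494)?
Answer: 4007947/6397514 ≈ 0.62648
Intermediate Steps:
609/(-3662) - 2770/(-3494) = 609*(-1/3662) - 2770*(-1/3494) = -609/3662 + 1385/1747 = 4007947/6397514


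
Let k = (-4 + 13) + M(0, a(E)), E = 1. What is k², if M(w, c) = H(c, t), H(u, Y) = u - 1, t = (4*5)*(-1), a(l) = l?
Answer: 81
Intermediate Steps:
t = -20 (t = 20*(-1) = -20)
H(u, Y) = -1 + u
M(w, c) = -1 + c
k = 9 (k = (-4 + 13) + (-1 + 1) = 9 + 0 = 9)
k² = 9² = 81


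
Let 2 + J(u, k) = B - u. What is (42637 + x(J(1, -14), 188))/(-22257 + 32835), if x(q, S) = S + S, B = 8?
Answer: 43013/10578 ≈ 4.0663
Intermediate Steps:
J(u, k) = 6 - u (J(u, k) = -2 + (8 - u) = 6 - u)
x(q, S) = 2*S
(42637 + x(J(1, -14), 188))/(-22257 + 32835) = (42637 + 2*188)/(-22257 + 32835) = (42637 + 376)/10578 = 43013*(1/10578) = 43013/10578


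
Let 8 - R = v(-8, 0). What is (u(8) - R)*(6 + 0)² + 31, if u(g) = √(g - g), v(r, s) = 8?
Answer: 31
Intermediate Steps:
u(g) = 0 (u(g) = √0 = 0)
R = 0 (R = 8 - 1*8 = 8 - 8 = 0)
(u(8) - R)*(6 + 0)² + 31 = (0 - 1*0)*(6 + 0)² + 31 = (0 + 0)*6² + 31 = 0*36 + 31 = 0 + 31 = 31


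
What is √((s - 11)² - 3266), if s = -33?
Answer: I*√1330 ≈ 36.469*I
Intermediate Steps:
√((s - 11)² - 3266) = √((-33 - 11)² - 3266) = √((-44)² - 3266) = √(1936 - 3266) = √(-1330) = I*√1330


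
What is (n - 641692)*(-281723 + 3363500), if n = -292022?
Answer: -2877498329778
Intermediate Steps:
(n - 641692)*(-281723 + 3363500) = (-292022 - 641692)*(-281723 + 3363500) = -933714*3081777 = -2877498329778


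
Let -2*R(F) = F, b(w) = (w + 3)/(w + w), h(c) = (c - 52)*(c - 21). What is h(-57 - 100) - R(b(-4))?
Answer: 595233/16 ≈ 37202.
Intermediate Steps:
h(c) = (-52 + c)*(-21 + c)
b(w) = (3 + w)/(2*w) (b(w) = (3 + w)/((2*w)) = (3 + w)*(1/(2*w)) = (3 + w)/(2*w))
R(F) = -F/2
h(-57 - 100) - R(b(-4)) = (1092 + (-57 - 100)² - 73*(-57 - 100)) - (-1)*(½)*(3 - 4)/(-4)/2 = (1092 + (-157)² - 73*(-157)) - (-1)*(½)*(-¼)*(-1)/2 = (1092 + 24649 + 11461) - (-1)/(2*8) = 37202 - 1*(-1/16) = 37202 + 1/16 = 595233/16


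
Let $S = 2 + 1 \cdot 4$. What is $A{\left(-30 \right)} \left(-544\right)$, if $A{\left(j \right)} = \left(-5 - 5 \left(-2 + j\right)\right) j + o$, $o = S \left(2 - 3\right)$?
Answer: $2532864$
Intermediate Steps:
$S = 6$ ($S = 2 + 4 = 6$)
$o = -6$ ($o = 6 \left(2 - 3\right) = 6 \left(-1\right) = -6$)
$A{\left(j \right)} = -6 + j \left(5 - 5 j\right)$ ($A{\left(j \right)} = \left(-5 - 5 \left(-2 + j\right)\right) j - 6 = \left(-5 - \left(-10 + 5 j\right)\right) j - 6 = \left(5 - 5 j\right) j - 6 = j \left(5 - 5 j\right) - 6 = -6 + j \left(5 - 5 j\right)$)
$A{\left(-30 \right)} \left(-544\right) = \left(-6 - 5 \left(-30\right)^{2} + 5 \left(-30\right)\right) \left(-544\right) = \left(-6 - 4500 - 150\right) \left(-544\right) = \left(-4656\right) \left(-544\right) = 2532864$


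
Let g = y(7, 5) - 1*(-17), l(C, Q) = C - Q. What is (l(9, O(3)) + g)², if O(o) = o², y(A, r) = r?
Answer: 484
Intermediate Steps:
g = 22 (g = 5 - 1*(-17) = 5 + 17 = 22)
(l(9, O(3)) + g)² = ((9 - 1*3²) + 22)² = ((9 - 1*9) + 22)² = ((9 - 9) + 22)² = (0 + 22)² = 22² = 484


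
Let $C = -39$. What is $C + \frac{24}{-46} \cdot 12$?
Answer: $- \frac{1041}{23} \approx -45.261$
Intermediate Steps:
$C + \frac{24}{-46} \cdot 12 = -39 + \frac{24}{-46} \cdot 12 = -39 + 24 \left(- \frac{1}{46}\right) 12 = -39 - \frac{144}{23} = - \frac{1041}{23}$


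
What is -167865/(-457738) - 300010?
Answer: -137325809515/457738 ≈ -3.0001e+5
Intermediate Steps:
-167865/(-457738) - 300010 = -167865*(-1/457738) - 300010 = 167865/457738 - 300010 = -137325809515/457738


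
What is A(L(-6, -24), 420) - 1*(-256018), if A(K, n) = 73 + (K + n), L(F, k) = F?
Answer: 256505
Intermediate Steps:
A(K, n) = 73 + K + n
A(L(-6, -24), 420) - 1*(-256018) = (73 - 6 + 420) - 1*(-256018) = 487 + 256018 = 256505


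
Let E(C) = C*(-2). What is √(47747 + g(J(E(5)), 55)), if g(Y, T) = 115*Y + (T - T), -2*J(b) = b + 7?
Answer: √191678/2 ≈ 218.91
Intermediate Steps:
E(C) = -2*C
J(b) = -7/2 - b/2 (J(b) = -(b + 7)/2 = -(7 + b)/2 = -7/2 - b/2)
g(Y, T) = 115*Y (g(Y, T) = 115*Y + 0 = 115*Y)
√(47747 + g(J(E(5)), 55)) = √(47747 + 115*(-7/2 - (-1)*5)) = √(47747 + 115*(-7/2 - ½*(-10))) = √(47747 + 115*(-7/2 + 5)) = √(47747 + 115*(3/2)) = √(47747 + 345/2) = √(95839/2) = √191678/2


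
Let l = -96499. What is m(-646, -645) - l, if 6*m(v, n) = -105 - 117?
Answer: 96462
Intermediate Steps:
m(v, n) = -37 (m(v, n) = (-105 - 117)/6 = (⅙)*(-222) = -37)
m(-646, -645) - l = -37 - 1*(-96499) = -37 + 96499 = 96462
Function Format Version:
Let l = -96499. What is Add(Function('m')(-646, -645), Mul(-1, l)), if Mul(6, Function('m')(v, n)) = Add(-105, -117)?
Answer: 96462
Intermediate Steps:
Function('m')(v, n) = -37 (Function('m')(v, n) = Mul(Rational(1, 6), Add(-105, -117)) = Mul(Rational(1, 6), -222) = -37)
Add(Function('m')(-646, -645), Mul(-1, l)) = Add(-37, Mul(-1, -96499)) = Add(-37, 96499) = 96462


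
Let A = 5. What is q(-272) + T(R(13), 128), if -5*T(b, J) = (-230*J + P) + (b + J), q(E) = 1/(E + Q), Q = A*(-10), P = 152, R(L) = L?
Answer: 9385329/1610 ≈ 5829.4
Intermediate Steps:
Q = -50 (Q = 5*(-10) = -50)
q(E) = 1/(-50 + E) (q(E) = 1/(E - 50) = 1/(-50 + E))
T(b, J) = -152/5 - b/5 + 229*J/5 (T(b, J) = -((-230*J + 152) + (b + J))/5 = -((152 - 230*J) + (J + b))/5 = -(152 + b - 229*J)/5 = -152/5 - b/5 + 229*J/5)
q(-272) + T(R(13), 128) = 1/(-50 - 272) + (-152/5 - 1/5*13 + (229/5)*128) = 1/(-322) + (-152/5 - 13/5 + 29312/5) = -1/322 + 29147/5 = 9385329/1610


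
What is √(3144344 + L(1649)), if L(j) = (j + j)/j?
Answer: √3144346 ≈ 1773.2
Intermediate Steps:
L(j) = 2 (L(j) = (2*j)/j = 2)
√(3144344 + L(1649)) = √(3144344 + 2) = √3144346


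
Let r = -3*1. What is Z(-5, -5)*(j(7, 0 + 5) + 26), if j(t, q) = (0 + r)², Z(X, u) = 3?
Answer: 105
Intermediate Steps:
r = -3
j(t, q) = 9 (j(t, q) = (0 - 3)² = (-3)² = 9)
Z(-5, -5)*(j(7, 0 + 5) + 26) = 3*(9 + 26) = 3*35 = 105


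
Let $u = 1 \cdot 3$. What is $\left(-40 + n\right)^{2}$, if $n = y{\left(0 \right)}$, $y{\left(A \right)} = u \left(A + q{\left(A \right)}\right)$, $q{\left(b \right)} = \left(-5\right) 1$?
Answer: $3025$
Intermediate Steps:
$q{\left(b \right)} = -5$
$u = 3$
$y{\left(A \right)} = -15 + 3 A$ ($y{\left(A \right)} = 3 \left(A - 5\right) = 3 \left(-5 + A\right) = -15 + 3 A$)
$n = -15$ ($n = -15 + 3 \cdot 0 = -15 + 0 = -15$)
$\left(-40 + n\right)^{2} = \left(-40 - 15\right)^{2} = \left(-55\right)^{2} = 3025$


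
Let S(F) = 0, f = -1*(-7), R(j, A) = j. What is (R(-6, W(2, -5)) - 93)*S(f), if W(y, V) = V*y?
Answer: 0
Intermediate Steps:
f = 7
(R(-6, W(2, -5)) - 93)*S(f) = (-6 - 93)*0 = -99*0 = 0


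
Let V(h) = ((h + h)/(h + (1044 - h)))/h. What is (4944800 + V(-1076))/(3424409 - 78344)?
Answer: 2581185601/1746645930 ≈ 1.4778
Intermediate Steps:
V(h) = 1/522 (V(h) = ((2*h)/1044)/h = ((2*h)*(1/1044))/h = (h/522)/h = 1/522)
(4944800 + V(-1076))/(3424409 - 78344) = (4944800 + 1/522)/(3424409 - 78344) = (2581185601/522)/3346065 = (2581185601/522)*(1/3346065) = 2581185601/1746645930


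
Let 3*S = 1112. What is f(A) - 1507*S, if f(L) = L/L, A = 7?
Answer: -1675781/3 ≈ -5.5859e+5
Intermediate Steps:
S = 1112/3 (S = (⅓)*1112 = 1112/3 ≈ 370.67)
f(L) = 1
f(A) - 1507*S = 1 - 1507*1112/3 = 1 - 1675784/3 = -1675781/3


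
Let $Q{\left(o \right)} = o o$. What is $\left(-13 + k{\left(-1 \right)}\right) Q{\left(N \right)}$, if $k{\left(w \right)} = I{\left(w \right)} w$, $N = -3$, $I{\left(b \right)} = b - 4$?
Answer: $-72$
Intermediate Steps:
$I{\left(b \right)} = -4 + b$ ($I{\left(b \right)} = b - 4 = -4 + b$)
$Q{\left(o \right)} = o^{2}$
$k{\left(w \right)} = w \left(-4 + w\right)$ ($k{\left(w \right)} = \left(-4 + w\right) w = w \left(-4 + w\right)$)
$\left(-13 + k{\left(-1 \right)}\right) Q{\left(N \right)} = \left(-13 - \left(-4 - 1\right)\right) \left(-3\right)^{2} = \left(-13 - -5\right) 9 = \left(-13 + 5\right) 9 = \left(-8\right) 9 = -72$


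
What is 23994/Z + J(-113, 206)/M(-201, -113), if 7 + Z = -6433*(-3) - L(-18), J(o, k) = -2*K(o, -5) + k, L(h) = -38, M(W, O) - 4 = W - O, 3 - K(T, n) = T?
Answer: 629519/405930 ≈ 1.5508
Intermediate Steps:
K(T, n) = 3 - T
M(W, O) = 4 + W - O (M(W, O) = 4 + (W - O) = 4 + W - O)
J(o, k) = -6 + k + 2*o (J(o, k) = -2*(3 - o) + k = (-6 + 2*o) + k = -6 + k + 2*o)
Z = 19330 (Z = -7 + (-6433*(-3) - 1*(-38)) = -7 + (19299 + 38) = -7 + 19337 = 19330)
23994/Z + J(-113, 206)/M(-201, -113) = 23994/19330 + (-6 + 206 + 2*(-113))/(4 - 201 - 1*(-113)) = 23994*(1/19330) + (-6 + 206 - 226)/(4 - 201 + 113) = 11997/9665 - 26/(-84) = 11997/9665 - 26*(-1/84) = 11997/9665 + 13/42 = 629519/405930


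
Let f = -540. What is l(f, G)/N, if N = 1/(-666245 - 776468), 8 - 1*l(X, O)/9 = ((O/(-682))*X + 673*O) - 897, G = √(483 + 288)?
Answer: -11750897385 + 2983338603171*√771/341 ≈ 2.3118e+11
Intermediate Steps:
G = √771 ≈ 27.767
l(X, O) = 8145 - 6057*O + 9*O*X/682 (l(X, O) = 72 - 9*(((O/(-682))*X + 673*O) - 897) = 72 - 9*(((O*(-1/682))*X + 673*O) - 897) = 72 - 9*(((-O/682)*X + 673*O) - 897) = 72 - 9*((-O*X/682 + 673*O) - 897) = 72 - 9*((673*O - O*X/682) - 897) = 72 - 9*(-897 + 673*O - O*X/682) = 72 + (8073 - 6057*O + 9*O*X/682) = 8145 - 6057*O + 9*O*X/682)
N = -1/1442713 (N = 1/(-1442713) = -1/1442713 ≈ -6.9314e-7)
l(f, G)/N = (8145 - 6057*√771 + (9/682)*√771*(-540))/(-1/1442713) = (8145 - 6057*√771 - 2430*√771/341)*(-1442713) = (8145 - 2067867*√771/341)*(-1442713) = -11750897385 + 2983338603171*√771/341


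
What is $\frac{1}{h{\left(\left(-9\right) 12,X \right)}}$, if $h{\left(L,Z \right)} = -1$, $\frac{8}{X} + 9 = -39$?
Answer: $-1$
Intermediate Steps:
$X = - \frac{1}{6}$ ($X = \frac{8}{-9 - 39} = \frac{8}{-48} = 8 \left(- \frac{1}{48}\right) = - \frac{1}{6} \approx -0.16667$)
$\frac{1}{h{\left(\left(-9\right) 12,X \right)}} = \frac{1}{-1} = -1$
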